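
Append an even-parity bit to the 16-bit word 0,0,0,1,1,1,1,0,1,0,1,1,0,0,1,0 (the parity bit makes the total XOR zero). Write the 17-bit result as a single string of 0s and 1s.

00011110101100100

XOR of the 16 data bits: 0⊕0⊕0⊕1⊕1⊕1⊕1⊕0⊕1⊕0⊕1⊕1⊕0⊕0⊕1⊕0 = 0
Parity bit = 0 (so all 17 bits XOR to 0).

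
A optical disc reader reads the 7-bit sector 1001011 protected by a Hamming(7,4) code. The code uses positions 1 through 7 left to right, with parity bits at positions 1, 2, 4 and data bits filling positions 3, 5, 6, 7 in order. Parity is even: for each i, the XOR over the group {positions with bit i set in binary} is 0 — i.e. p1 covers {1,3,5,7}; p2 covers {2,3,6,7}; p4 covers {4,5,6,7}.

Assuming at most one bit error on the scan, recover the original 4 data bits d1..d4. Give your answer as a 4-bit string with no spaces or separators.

0011

s1 (pos 1,3,5,7): 1⊕0⊕0⊕1 = 0
s2 (pos 2,3,6,7): 0⊕0⊕1⊕1 = 0
s4 (pos 4,5,6,7): 1⊕0⊕1⊕1 = 1
Syndrome s4…s1 = 100 → error at position 4.
Flip position 4: 1001011 → 1000011
Read data bits from positions 3,5,6,7: 0011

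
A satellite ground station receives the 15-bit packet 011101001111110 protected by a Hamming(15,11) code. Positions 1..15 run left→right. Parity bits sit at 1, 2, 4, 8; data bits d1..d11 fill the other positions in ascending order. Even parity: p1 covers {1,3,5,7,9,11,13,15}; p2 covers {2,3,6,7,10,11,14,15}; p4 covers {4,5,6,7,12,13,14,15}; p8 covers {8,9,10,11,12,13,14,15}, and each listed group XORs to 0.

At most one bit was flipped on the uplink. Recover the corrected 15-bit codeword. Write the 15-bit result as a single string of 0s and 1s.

011001001111110

s1 (pos 1,3,5,7,9,11,13,15): 0⊕1⊕0⊕0⊕1⊕1⊕1⊕0 = 0
s2 (pos 2,3,6,7,10,11,14,15): 1⊕1⊕1⊕0⊕1⊕1⊕1⊕0 = 0
s4 (pos 4,5,6,7,12,13,14,15): 1⊕0⊕1⊕0⊕1⊕1⊕1⊕0 = 1
s8 (pos 8,9,10,11,12,13,14,15): 0⊕1⊕1⊕1⊕1⊕1⊕1⊕0 = 0
Syndrome s8…s1 = 0100 → error at position 4.
Flip position 4: 011101001111110 → 011001001111110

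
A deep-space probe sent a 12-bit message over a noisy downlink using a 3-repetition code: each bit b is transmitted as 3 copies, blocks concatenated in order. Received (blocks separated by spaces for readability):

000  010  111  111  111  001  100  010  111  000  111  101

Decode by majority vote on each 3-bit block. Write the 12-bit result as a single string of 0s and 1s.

001110001011

Block 1 (000): 0 ones → 0
Block 2 (010): 1 one → 0
Block 3 (111): 3 ones → 1
Block 4 (111): 3 ones → 1
Block 5 (111): 3 ones → 1
Block 6 (001): 1 one → 0
Block 7 (100): 1 one → 0
Block 8 (010): 1 one → 0
Block 9 (111): 3 ones → 1
Block 10 (000): 0 ones → 0
Block 11 (111): 3 ones → 1
Block 12 (101): 2 ones → 1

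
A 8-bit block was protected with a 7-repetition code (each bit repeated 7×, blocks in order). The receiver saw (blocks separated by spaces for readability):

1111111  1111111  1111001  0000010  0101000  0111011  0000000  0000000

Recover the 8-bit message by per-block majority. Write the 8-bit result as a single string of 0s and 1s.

11100100

Block 1 (1111111): 7 ones → 1
Block 2 (1111111): 7 ones → 1
Block 3 (1111001): 5 ones → 1
Block 4 (0000010): 1 one → 0
Block 5 (0101000): 2 ones → 0
Block 6 (0111011): 5 ones → 1
Block 7 (0000000): 0 ones → 0
Block 8 (0000000): 0 ones → 0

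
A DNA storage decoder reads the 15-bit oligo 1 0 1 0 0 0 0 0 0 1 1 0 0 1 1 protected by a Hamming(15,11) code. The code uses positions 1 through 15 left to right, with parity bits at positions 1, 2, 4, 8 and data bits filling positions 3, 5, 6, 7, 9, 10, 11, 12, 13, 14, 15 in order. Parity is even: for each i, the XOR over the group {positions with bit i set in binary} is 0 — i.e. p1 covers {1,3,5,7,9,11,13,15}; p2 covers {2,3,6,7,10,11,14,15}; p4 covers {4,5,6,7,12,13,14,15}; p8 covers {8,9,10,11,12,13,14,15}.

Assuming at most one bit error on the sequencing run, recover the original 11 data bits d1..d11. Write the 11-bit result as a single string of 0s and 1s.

10000110011

s1 (pos 1,3,5,7,9,11,13,15): 1⊕1⊕0⊕0⊕0⊕1⊕0⊕1 = 0
s2 (pos 2,3,6,7,10,11,14,15): 0⊕1⊕0⊕0⊕1⊕1⊕1⊕1 = 1
s4 (pos 4,5,6,7,12,13,14,15): 0⊕0⊕0⊕0⊕0⊕0⊕1⊕1 = 0
s8 (pos 8,9,10,11,12,13,14,15): 0⊕0⊕1⊕1⊕0⊕0⊕1⊕1 = 0
Syndrome s8…s1 = 0010 → error at position 2.
Flip position 2: 101000000110011 → 111000000110011
Read data bits from positions 3,5,6,7,9,10,11,12,13,14,15: 10000110011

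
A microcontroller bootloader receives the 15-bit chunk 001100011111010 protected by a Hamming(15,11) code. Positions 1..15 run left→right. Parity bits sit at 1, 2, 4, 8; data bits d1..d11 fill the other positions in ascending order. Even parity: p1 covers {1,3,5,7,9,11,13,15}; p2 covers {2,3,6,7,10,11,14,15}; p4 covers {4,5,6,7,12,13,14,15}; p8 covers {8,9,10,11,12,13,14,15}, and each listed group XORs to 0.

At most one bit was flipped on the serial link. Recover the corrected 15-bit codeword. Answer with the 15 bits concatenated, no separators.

s1 (pos 1,3,5,7,9,11,13,15): 0⊕1⊕0⊕0⊕1⊕1⊕0⊕0 = 1
s2 (pos 2,3,6,7,10,11,14,15): 0⊕1⊕0⊕0⊕1⊕1⊕1⊕0 = 0
s4 (pos 4,5,6,7,12,13,14,15): 1⊕0⊕0⊕0⊕1⊕0⊕1⊕0 = 1
s8 (pos 8,9,10,11,12,13,14,15): 1⊕1⊕1⊕1⊕1⊕0⊕1⊕0 = 0
Syndrome s8…s1 = 0101 → error at position 5.
Flip position 5: 001100011111010 → 001110011111010

001110011111010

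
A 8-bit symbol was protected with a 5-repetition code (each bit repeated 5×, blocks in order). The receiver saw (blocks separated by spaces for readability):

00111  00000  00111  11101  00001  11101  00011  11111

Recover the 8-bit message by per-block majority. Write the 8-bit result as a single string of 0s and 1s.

Block 1 (00111): 3 ones → 1
Block 2 (00000): 0 ones → 0
Block 3 (00111): 3 ones → 1
Block 4 (11101): 4 ones → 1
Block 5 (00001): 1 one → 0
Block 6 (11101): 4 ones → 1
Block 7 (00011): 2 ones → 0
Block 8 (11111): 5 ones → 1

10110101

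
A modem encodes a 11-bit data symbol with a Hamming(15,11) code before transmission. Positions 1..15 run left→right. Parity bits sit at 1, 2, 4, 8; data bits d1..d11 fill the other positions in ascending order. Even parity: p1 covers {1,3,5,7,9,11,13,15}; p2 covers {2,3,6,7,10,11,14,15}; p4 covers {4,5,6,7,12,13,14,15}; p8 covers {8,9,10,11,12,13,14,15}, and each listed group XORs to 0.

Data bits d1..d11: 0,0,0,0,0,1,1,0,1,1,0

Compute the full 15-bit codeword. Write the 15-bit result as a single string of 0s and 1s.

Place data at non-parity positions: p1 p2 0 p4 0 0 0 p8 0 1 1 0 1 1 0
p1 (pos 1,3,5,7,9,11,13,15): XOR of data positions = 0⊕0⊕0⊕0⊕1⊕1⊕0 = 0
p2 (pos 2,3,6,7,10,11,14,15): XOR of data positions = 0⊕0⊕0⊕1⊕1⊕1⊕0 = 1
p4 (pos 4,5,6,7,12,13,14,15): XOR of data positions = 0⊕0⊕0⊕0⊕1⊕1⊕0 = 0
p8 (pos 8,9,10,11,12,13,14,15): XOR of data positions = 0⊕1⊕1⊕0⊕1⊕1⊕0 = 0
Codeword: 010000000110110

010000000110110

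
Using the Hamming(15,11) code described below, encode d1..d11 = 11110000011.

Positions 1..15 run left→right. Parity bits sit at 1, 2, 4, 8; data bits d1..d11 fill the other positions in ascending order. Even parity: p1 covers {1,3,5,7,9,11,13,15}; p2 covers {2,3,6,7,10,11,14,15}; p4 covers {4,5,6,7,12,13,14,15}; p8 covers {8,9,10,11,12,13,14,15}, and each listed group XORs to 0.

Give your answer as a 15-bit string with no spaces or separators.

Place data at non-parity positions: p1 p2 1 p4 1 1 1 p8 0 0 0 0 0 1 1
p1 (pos 1,3,5,7,9,11,13,15): XOR of data positions = 1⊕1⊕1⊕0⊕0⊕0⊕1 = 0
p2 (pos 2,3,6,7,10,11,14,15): XOR of data positions = 1⊕1⊕1⊕0⊕0⊕1⊕1 = 1
p4 (pos 4,5,6,7,12,13,14,15): XOR of data positions = 1⊕1⊕1⊕0⊕0⊕1⊕1 = 1
p8 (pos 8,9,10,11,12,13,14,15): XOR of data positions = 0⊕0⊕0⊕0⊕0⊕1⊕1 = 0
Codeword: 011111100000011

011111100000011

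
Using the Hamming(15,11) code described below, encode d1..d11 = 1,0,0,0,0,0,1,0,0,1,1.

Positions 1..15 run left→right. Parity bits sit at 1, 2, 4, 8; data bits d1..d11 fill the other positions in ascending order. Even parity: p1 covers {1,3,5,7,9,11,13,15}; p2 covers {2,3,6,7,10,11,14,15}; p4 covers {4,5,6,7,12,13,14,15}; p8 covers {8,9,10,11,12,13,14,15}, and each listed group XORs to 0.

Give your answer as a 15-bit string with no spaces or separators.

Place data at non-parity positions: p1 p2 1 p4 0 0 0 p8 0 0 1 0 0 1 1
p1 (pos 1,3,5,7,9,11,13,15): XOR of data positions = 1⊕0⊕0⊕0⊕1⊕0⊕1 = 1
p2 (pos 2,3,6,7,10,11,14,15): XOR of data positions = 1⊕0⊕0⊕0⊕1⊕1⊕1 = 0
p4 (pos 4,5,6,7,12,13,14,15): XOR of data positions = 0⊕0⊕0⊕0⊕0⊕1⊕1 = 0
p8 (pos 8,9,10,11,12,13,14,15): XOR of data positions = 0⊕0⊕1⊕0⊕0⊕1⊕1 = 1
Codeword: 101000010010011

101000010010011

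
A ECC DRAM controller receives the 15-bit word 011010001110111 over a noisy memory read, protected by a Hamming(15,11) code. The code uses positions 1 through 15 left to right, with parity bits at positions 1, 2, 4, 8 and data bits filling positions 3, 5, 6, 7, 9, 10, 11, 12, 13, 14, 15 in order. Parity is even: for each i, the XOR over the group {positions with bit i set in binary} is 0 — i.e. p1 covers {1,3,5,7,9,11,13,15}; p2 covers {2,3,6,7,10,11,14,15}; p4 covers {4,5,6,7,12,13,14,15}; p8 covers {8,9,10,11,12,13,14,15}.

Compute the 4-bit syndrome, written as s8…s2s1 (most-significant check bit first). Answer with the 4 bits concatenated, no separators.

s1 (pos 1,3,5,7,9,11,13,15): 0⊕1⊕1⊕0⊕1⊕1⊕1⊕1 = 0
s2 (pos 2,3,6,7,10,11,14,15): 1⊕1⊕0⊕0⊕1⊕1⊕1⊕1 = 0
s4 (pos 4,5,6,7,12,13,14,15): 0⊕1⊕0⊕0⊕0⊕1⊕1⊕1 = 0
s8 (pos 8,9,10,11,12,13,14,15): 0⊕1⊕1⊕1⊕0⊕1⊕1⊕1 = 0
Syndrome s8…s1 = 0000 → no error.

0000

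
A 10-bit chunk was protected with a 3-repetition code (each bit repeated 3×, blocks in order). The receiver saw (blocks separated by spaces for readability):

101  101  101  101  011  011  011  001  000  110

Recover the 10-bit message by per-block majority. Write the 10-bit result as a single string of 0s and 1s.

1111111001

Block 1 (101): 2 ones → 1
Block 2 (101): 2 ones → 1
Block 3 (101): 2 ones → 1
Block 4 (101): 2 ones → 1
Block 5 (011): 2 ones → 1
Block 6 (011): 2 ones → 1
Block 7 (011): 2 ones → 1
Block 8 (001): 1 one → 0
Block 9 (000): 0 ones → 0
Block 10 (110): 2 ones → 1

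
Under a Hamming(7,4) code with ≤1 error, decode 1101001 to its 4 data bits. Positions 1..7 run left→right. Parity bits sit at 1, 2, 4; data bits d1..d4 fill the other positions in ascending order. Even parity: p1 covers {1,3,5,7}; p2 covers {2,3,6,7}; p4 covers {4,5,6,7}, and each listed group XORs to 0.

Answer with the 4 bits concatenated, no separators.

0001

s1 (pos 1,3,5,7): 1⊕0⊕0⊕1 = 0
s2 (pos 2,3,6,7): 1⊕0⊕0⊕1 = 0
s4 (pos 4,5,6,7): 1⊕0⊕0⊕1 = 0
Syndrome s4…s1 = 000 → no error.
Read data bits from positions 3,5,6,7: 0001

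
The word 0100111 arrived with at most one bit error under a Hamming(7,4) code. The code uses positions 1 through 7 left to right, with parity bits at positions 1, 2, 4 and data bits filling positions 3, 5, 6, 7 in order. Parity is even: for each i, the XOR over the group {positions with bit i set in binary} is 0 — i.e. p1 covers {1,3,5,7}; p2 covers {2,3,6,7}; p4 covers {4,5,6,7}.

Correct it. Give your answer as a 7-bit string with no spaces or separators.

s1 (pos 1,3,5,7): 0⊕0⊕1⊕1 = 0
s2 (pos 2,3,6,7): 1⊕0⊕1⊕1 = 1
s4 (pos 4,5,6,7): 0⊕1⊕1⊕1 = 1
Syndrome s4…s1 = 110 → error at position 6.
Flip position 6: 0100111 → 0100101

0100101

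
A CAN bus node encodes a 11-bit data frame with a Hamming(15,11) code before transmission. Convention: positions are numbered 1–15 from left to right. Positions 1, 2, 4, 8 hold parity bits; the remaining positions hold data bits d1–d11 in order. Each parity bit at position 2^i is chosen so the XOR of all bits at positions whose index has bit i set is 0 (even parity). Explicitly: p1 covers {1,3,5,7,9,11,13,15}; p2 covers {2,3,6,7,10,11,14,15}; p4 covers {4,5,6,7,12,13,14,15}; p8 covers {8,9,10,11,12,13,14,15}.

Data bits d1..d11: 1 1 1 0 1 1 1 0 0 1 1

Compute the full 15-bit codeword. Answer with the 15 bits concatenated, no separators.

Place data at non-parity positions: p1 p2 1 p4 1 1 0 p8 1 1 1 0 0 1 1
p1 (pos 1,3,5,7,9,11,13,15): XOR of data positions = 1⊕1⊕0⊕1⊕1⊕0⊕1 = 1
p2 (pos 2,3,6,7,10,11,14,15): XOR of data positions = 1⊕1⊕0⊕1⊕1⊕1⊕1 = 0
p4 (pos 4,5,6,7,12,13,14,15): XOR of data positions = 1⊕1⊕0⊕0⊕0⊕1⊕1 = 0
p8 (pos 8,9,10,11,12,13,14,15): XOR of data positions = 1⊕1⊕1⊕0⊕0⊕1⊕1 = 1
Codeword: 101011011110011

101011011110011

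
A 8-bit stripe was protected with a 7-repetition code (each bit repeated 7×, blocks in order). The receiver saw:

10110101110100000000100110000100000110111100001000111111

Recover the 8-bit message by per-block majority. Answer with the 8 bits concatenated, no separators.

11000101

Block 1 (1011010): 4 ones → 1
Block 2 (1110100): 4 ones → 1
Block 3 (0000001): 1 one → 0
Block 4 (0011000): 2 ones → 0
Block 5 (0100000): 1 one → 0
Block 6 (1101111): 6 ones → 1
Block 7 (0000100): 1 one → 0
Block 8 (0111111): 6 ones → 1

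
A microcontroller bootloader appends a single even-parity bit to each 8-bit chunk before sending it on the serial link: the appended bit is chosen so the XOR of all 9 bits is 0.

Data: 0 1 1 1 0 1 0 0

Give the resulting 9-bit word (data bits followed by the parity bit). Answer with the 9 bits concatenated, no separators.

011101000

XOR of the 8 data bits: 0⊕1⊕1⊕1⊕0⊕1⊕0⊕0 = 0
Parity bit = 0 (so all 9 bits XOR to 0).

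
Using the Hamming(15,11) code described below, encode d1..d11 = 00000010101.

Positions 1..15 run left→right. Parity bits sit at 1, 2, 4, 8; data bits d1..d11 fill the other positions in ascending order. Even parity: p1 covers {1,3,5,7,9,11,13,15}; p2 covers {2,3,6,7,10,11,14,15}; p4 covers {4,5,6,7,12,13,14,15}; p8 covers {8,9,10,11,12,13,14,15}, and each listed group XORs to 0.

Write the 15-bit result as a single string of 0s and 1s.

100000010010101

Place data at non-parity positions: p1 p2 0 p4 0 0 0 p8 0 0 1 0 1 0 1
p1 (pos 1,3,5,7,9,11,13,15): XOR of data positions = 0⊕0⊕0⊕0⊕1⊕1⊕1 = 1
p2 (pos 2,3,6,7,10,11,14,15): XOR of data positions = 0⊕0⊕0⊕0⊕1⊕0⊕1 = 0
p4 (pos 4,5,6,7,12,13,14,15): XOR of data positions = 0⊕0⊕0⊕0⊕1⊕0⊕1 = 0
p8 (pos 8,9,10,11,12,13,14,15): XOR of data positions = 0⊕0⊕1⊕0⊕1⊕0⊕1 = 1
Codeword: 100000010010101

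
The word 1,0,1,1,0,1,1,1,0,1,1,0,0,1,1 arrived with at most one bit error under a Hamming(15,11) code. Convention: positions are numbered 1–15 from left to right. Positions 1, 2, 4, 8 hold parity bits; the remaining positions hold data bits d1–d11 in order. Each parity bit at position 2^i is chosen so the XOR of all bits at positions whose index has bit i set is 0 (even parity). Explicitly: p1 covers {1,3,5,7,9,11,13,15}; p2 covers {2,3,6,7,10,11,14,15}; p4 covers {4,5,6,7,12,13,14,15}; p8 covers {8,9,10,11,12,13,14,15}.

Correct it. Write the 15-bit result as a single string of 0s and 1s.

s1 (pos 1,3,5,7,9,11,13,15): 1⊕1⊕0⊕1⊕0⊕1⊕0⊕1 = 1
s2 (pos 2,3,6,7,10,11,14,15): 0⊕1⊕1⊕1⊕1⊕1⊕1⊕1 = 1
s4 (pos 4,5,6,7,12,13,14,15): 1⊕0⊕1⊕1⊕0⊕0⊕1⊕1 = 1
s8 (pos 8,9,10,11,12,13,14,15): 1⊕0⊕1⊕1⊕0⊕0⊕1⊕1 = 1
Syndrome s8…s1 = 1111 → error at position 15.
Flip position 15: 101101110110011 → 101101110110010

101101110110010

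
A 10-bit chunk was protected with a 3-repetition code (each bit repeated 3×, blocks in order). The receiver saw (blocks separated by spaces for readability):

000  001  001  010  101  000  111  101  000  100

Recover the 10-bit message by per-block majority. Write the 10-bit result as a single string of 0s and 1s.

Block 1 (000): 0 ones → 0
Block 2 (001): 1 one → 0
Block 3 (001): 1 one → 0
Block 4 (010): 1 one → 0
Block 5 (101): 2 ones → 1
Block 6 (000): 0 ones → 0
Block 7 (111): 3 ones → 1
Block 8 (101): 2 ones → 1
Block 9 (000): 0 ones → 0
Block 10 (100): 1 one → 0

0000101100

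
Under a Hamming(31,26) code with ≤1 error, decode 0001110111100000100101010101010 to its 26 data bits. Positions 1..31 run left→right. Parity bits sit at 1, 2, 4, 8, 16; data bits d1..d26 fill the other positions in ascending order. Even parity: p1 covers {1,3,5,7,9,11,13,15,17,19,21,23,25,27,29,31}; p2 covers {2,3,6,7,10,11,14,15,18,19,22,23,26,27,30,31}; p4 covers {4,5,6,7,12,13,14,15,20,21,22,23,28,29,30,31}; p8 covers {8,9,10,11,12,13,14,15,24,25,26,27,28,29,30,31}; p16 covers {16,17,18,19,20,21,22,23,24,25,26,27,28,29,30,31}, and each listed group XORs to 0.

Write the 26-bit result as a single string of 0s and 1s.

01101110000100001010101010

s1 (pos 1,3,5,7,9,11,13,15,17,19,21,23,25,27,29,31): 0⊕0⊕1⊕0⊕1⊕1⊕0⊕0⊕1⊕0⊕0⊕0⊕0⊕0⊕0⊕0 = 0
s2 (pos 2,3,6,7,10,11,14,15,18,19,22,23,26,27,30,31): 0⊕0⊕1⊕0⊕1⊕1⊕0⊕0⊕0⊕0⊕1⊕0⊕1⊕0⊕1⊕0 = 0
s4 (pos 4,5,6,7,12,13,14,15,20,21,22,23,28,29,30,31): 1⊕1⊕1⊕0⊕0⊕0⊕0⊕0⊕1⊕0⊕1⊕0⊕1⊕0⊕1⊕0 = 1
s8 (pos 8,9,10,11,12,13,14,15,24,25,26,27,28,29,30,31): 1⊕1⊕1⊕1⊕0⊕0⊕0⊕0⊕1⊕0⊕1⊕0⊕1⊕0⊕1⊕0 = 0
s16 (pos 16,17,18,19,20,21,22,23,24,25,26,27,28,29,30,31): 0⊕1⊕0⊕0⊕1⊕0⊕1⊕0⊕1⊕0⊕1⊕0⊕1⊕0⊕1⊕0 = 1
Syndrome s16…s1 = 10100 → error at position 20.
Flip position 20: 0001110111100000100101010101010 → 0001110111100000100001010101010
Read data bits from positions 3,5,6,7,9,10,11,12,13,14,15,17,18,19,20,21,22,23,24,25,26,27,28,29,30,31: 01101110000100001010101010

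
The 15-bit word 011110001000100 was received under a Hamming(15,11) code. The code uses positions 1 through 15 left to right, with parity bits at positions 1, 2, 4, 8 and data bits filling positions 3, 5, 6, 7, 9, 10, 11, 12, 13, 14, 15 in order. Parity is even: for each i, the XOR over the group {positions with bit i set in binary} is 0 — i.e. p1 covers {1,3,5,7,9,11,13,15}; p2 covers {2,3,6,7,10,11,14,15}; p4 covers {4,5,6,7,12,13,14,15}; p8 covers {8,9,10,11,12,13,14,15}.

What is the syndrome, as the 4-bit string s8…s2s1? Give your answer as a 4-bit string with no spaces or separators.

s1 (pos 1,3,5,7,9,11,13,15): 0⊕1⊕1⊕0⊕1⊕0⊕1⊕0 = 0
s2 (pos 2,3,6,7,10,11,14,15): 1⊕1⊕0⊕0⊕0⊕0⊕0⊕0 = 0
s4 (pos 4,5,6,7,12,13,14,15): 1⊕1⊕0⊕0⊕0⊕1⊕0⊕0 = 1
s8 (pos 8,9,10,11,12,13,14,15): 0⊕1⊕0⊕0⊕0⊕1⊕0⊕0 = 0
Syndrome s8…s1 = 0100 → error at position 4.

0100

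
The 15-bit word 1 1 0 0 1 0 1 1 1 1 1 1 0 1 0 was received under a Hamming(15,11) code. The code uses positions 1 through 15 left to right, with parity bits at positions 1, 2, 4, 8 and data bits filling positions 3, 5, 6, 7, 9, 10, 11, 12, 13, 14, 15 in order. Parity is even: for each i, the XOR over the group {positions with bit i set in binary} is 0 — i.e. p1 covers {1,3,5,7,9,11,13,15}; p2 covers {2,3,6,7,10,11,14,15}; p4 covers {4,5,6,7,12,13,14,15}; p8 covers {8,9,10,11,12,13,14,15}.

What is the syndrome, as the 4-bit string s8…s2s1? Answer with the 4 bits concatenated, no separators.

0011

s1 (pos 1,3,5,7,9,11,13,15): 1⊕0⊕1⊕1⊕1⊕1⊕0⊕0 = 1
s2 (pos 2,3,6,7,10,11,14,15): 1⊕0⊕0⊕1⊕1⊕1⊕1⊕0 = 1
s4 (pos 4,5,6,7,12,13,14,15): 0⊕1⊕0⊕1⊕1⊕0⊕1⊕0 = 0
s8 (pos 8,9,10,11,12,13,14,15): 1⊕1⊕1⊕1⊕1⊕0⊕1⊕0 = 0
Syndrome s8…s1 = 0011 → error at position 3.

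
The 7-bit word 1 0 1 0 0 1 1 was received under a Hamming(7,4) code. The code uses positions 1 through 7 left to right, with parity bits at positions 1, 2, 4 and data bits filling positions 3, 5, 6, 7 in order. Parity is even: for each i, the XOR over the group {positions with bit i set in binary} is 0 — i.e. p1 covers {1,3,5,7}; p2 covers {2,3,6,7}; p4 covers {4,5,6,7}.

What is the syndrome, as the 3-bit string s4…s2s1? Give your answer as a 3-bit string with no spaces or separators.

011

s1 (pos 1,3,5,7): 1⊕1⊕0⊕1 = 1
s2 (pos 2,3,6,7): 0⊕1⊕1⊕1 = 1
s4 (pos 4,5,6,7): 0⊕0⊕1⊕1 = 0
Syndrome s4…s1 = 011 → error at position 3.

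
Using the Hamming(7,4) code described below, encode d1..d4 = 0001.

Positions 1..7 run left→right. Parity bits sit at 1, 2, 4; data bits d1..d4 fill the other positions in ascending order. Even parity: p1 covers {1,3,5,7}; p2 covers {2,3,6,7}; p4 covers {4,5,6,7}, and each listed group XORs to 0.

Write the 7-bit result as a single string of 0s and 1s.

Place data at non-parity positions: p1 p2 0 p4 0 0 1
p1 (pos 1,3,5,7): XOR of data positions = 0⊕0⊕1 = 1
p2 (pos 2,3,6,7): XOR of data positions = 0⊕0⊕1 = 1
p4 (pos 4,5,6,7): XOR of data positions = 0⊕0⊕1 = 1
Codeword: 1101001

1101001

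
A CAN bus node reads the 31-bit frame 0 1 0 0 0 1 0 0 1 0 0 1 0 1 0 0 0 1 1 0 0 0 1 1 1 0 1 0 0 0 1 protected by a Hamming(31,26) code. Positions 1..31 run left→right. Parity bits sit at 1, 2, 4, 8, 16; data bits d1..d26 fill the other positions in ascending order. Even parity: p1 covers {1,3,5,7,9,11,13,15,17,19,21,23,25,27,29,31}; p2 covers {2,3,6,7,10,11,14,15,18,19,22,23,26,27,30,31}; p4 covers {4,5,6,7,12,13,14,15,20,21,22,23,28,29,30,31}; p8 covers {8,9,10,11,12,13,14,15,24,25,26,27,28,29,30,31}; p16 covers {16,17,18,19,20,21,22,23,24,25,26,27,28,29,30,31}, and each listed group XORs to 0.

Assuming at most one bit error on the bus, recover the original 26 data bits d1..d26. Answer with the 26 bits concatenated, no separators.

s1 (pos 1,3,5,7,9,11,13,15,17,19,21,23,25,27,29,31): 0⊕0⊕0⊕0⊕1⊕0⊕0⊕0⊕0⊕1⊕0⊕1⊕1⊕1⊕0⊕1 = 0
s2 (pos 2,3,6,7,10,11,14,15,18,19,22,23,26,27,30,31): 1⊕0⊕1⊕0⊕0⊕0⊕1⊕0⊕1⊕1⊕0⊕1⊕0⊕1⊕0⊕1 = 0
s4 (pos 4,5,6,7,12,13,14,15,20,21,22,23,28,29,30,31): 0⊕0⊕1⊕0⊕1⊕0⊕1⊕0⊕0⊕0⊕0⊕1⊕0⊕0⊕0⊕1 = 1
s8 (pos 8,9,10,11,12,13,14,15,24,25,26,27,28,29,30,31): 0⊕1⊕0⊕0⊕1⊕0⊕1⊕0⊕1⊕1⊕0⊕1⊕0⊕0⊕0⊕1 = 1
s16 (pos 16,17,18,19,20,21,22,23,24,25,26,27,28,29,30,31): 0⊕0⊕1⊕1⊕0⊕0⊕0⊕1⊕1⊕1⊕0⊕1⊕0⊕0⊕0⊕1 = 1
Syndrome s16…s1 = 11100 → error at position 28.
Flip position 28: 0100010010010100011000111010001 → 0100010010010100011000111011001
Read data bits from positions 3,5,6,7,9,10,11,12,13,14,15,17,18,19,20,21,22,23,24,25,26,27,28,29,30,31: 00101001010011000111011001

00101001010011000111011001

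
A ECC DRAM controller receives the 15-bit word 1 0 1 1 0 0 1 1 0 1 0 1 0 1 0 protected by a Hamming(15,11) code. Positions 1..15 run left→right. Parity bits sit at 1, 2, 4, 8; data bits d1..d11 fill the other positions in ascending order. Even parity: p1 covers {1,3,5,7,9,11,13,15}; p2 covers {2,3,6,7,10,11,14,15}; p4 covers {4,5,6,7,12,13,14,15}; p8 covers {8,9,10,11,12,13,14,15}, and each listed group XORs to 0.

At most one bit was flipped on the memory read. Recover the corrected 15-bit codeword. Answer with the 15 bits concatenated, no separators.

s1 (pos 1,3,5,7,9,11,13,15): 1⊕1⊕0⊕1⊕0⊕0⊕0⊕0 = 1
s2 (pos 2,3,6,7,10,11,14,15): 0⊕1⊕0⊕1⊕1⊕0⊕1⊕0 = 0
s4 (pos 4,5,6,7,12,13,14,15): 1⊕0⊕0⊕1⊕1⊕0⊕1⊕0 = 0
s8 (pos 8,9,10,11,12,13,14,15): 1⊕0⊕1⊕0⊕1⊕0⊕1⊕0 = 0
Syndrome s8…s1 = 0001 → error at position 1.
Flip position 1: 101100110101010 → 001100110101010

001100110101010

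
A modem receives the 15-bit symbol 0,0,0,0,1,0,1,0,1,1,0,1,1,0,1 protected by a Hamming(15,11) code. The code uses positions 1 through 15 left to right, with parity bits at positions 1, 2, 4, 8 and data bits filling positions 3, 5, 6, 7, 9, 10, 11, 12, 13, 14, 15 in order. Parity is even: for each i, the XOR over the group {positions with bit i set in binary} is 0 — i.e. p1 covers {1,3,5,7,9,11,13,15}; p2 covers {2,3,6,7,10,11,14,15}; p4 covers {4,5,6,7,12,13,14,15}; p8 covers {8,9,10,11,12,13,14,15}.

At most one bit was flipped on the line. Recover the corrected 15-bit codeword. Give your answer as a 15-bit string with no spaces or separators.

s1 (pos 1,3,5,7,9,11,13,15): 0⊕0⊕1⊕1⊕1⊕0⊕1⊕1 = 1
s2 (pos 2,3,6,7,10,11,14,15): 0⊕0⊕0⊕1⊕1⊕0⊕0⊕1 = 1
s4 (pos 4,5,6,7,12,13,14,15): 0⊕1⊕0⊕1⊕1⊕1⊕0⊕1 = 1
s8 (pos 8,9,10,11,12,13,14,15): 0⊕1⊕1⊕0⊕1⊕1⊕0⊕1 = 1
Syndrome s8…s1 = 1111 → error at position 15.
Flip position 15: 000010101101101 → 000010101101100

000010101101100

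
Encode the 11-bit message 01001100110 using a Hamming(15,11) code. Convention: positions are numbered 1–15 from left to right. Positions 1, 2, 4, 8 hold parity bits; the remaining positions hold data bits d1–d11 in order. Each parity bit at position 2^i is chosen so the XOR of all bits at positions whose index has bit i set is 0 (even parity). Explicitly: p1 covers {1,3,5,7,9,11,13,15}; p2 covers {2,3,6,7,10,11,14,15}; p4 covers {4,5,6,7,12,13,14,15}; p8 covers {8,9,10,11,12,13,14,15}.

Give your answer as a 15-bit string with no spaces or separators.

Place data at non-parity positions: p1 p2 0 p4 1 0 0 p8 1 1 0 0 1 1 0
p1 (pos 1,3,5,7,9,11,13,15): XOR of data positions = 0⊕1⊕0⊕1⊕0⊕1⊕0 = 1
p2 (pos 2,3,6,7,10,11,14,15): XOR of data positions = 0⊕0⊕0⊕1⊕0⊕1⊕0 = 0
p4 (pos 4,5,6,7,12,13,14,15): XOR of data positions = 1⊕0⊕0⊕0⊕1⊕1⊕0 = 1
p8 (pos 8,9,10,11,12,13,14,15): XOR of data positions = 1⊕1⊕0⊕0⊕1⊕1⊕0 = 0
Codeword: 100110001100110

100110001100110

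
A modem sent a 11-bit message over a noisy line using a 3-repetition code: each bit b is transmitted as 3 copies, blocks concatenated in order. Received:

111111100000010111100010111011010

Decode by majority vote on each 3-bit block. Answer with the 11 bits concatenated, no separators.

11000100110

Block 1 (111): 3 ones → 1
Block 2 (111): 3 ones → 1
Block 3 (100): 1 one → 0
Block 4 (000): 0 ones → 0
Block 5 (010): 1 one → 0
Block 6 (111): 3 ones → 1
Block 7 (100): 1 one → 0
Block 8 (010): 1 one → 0
Block 9 (111): 3 ones → 1
Block 10 (011): 2 ones → 1
Block 11 (010): 1 one → 0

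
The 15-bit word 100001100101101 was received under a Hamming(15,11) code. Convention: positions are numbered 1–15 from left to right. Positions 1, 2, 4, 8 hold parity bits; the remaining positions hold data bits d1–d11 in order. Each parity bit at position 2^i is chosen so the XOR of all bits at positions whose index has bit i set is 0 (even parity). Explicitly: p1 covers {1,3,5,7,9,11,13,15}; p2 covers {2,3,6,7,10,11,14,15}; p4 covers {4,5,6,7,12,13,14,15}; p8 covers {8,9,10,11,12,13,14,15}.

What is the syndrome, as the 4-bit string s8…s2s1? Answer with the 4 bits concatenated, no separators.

s1 (pos 1,3,5,7,9,11,13,15): 1⊕0⊕0⊕1⊕0⊕0⊕1⊕1 = 0
s2 (pos 2,3,6,7,10,11,14,15): 0⊕0⊕1⊕1⊕1⊕0⊕0⊕1 = 0
s4 (pos 4,5,6,7,12,13,14,15): 0⊕0⊕1⊕1⊕1⊕1⊕0⊕1 = 1
s8 (pos 8,9,10,11,12,13,14,15): 0⊕0⊕1⊕0⊕1⊕1⊕0⊕1 = 0
Syndrome s8…s1 = 0100 → error at position 4.

0100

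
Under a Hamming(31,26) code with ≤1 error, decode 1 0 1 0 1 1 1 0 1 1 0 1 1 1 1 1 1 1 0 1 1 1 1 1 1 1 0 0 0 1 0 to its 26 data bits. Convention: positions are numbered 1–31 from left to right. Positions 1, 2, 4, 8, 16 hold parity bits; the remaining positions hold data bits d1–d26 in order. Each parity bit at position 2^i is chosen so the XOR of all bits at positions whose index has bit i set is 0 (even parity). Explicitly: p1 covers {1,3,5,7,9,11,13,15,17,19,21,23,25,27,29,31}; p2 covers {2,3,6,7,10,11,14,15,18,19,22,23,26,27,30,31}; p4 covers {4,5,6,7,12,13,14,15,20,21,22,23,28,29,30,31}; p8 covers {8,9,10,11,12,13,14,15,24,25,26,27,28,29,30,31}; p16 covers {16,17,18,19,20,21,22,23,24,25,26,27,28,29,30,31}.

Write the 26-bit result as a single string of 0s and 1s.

11111101111111111111100010

s1 (pos 1,3,5,7,9,11,13,15,17,19,21,23,25,27,29,31): 1⊕1⊕1⊕1⊕1⊕0⊕1⊕1⊕1⊕0⊕1⊕1⊕1⊕0⊕0⊕0 = 1
s2 (pos 2,3,6,7,10,11,14,15,18,19,22,23,26,27,30,31): 0⊕1⊕1⊕1⊕1⊕0⊕1⊕1⊕1⊕0⊕1⊕1⊕1⊕0⊕1⊕0 = 1
s4 (pos 4,5,6,7,12,13,14,15,20,21,22,23,28,29,30,31): 0⊕1⊕1⊕1⊕1⊕1⊕1⊕1⊕1⊕1⊕1⊕1⊕0⊕0⊕1⊕0 = 0
s8 (pos 8,9,10,11,12,13,14,15,24,25,26,27,28,29,30,31): 0⊕1⊕1⊕0⊕1⊕1⊕1⊕1⊕1⊕1⊕1⊕0⊕0⊕0⊕1⊕0 = 0
s16 (pos 16,17,18,19,20,21,22,23,24,25,26,27,28,29,30,31): 1⊕1⊕1⊕0⊕1⊕1⊕1⊕1⊕1⊕1⊕1⊕0⊕0⊕0⊕1⊕0 = 1
Syndrome s16…s1 = 10011 → error at position 19.
Flip position 19: 1010111011011111110111111100010 → 1010111011011111111111111100010
Read data bits from positions 3,5,6,7,9,10,11,12,13,14,15,17,18,19,20,21,22,23,24,25,26,27,28,29,30,31: 11111101111111111111100010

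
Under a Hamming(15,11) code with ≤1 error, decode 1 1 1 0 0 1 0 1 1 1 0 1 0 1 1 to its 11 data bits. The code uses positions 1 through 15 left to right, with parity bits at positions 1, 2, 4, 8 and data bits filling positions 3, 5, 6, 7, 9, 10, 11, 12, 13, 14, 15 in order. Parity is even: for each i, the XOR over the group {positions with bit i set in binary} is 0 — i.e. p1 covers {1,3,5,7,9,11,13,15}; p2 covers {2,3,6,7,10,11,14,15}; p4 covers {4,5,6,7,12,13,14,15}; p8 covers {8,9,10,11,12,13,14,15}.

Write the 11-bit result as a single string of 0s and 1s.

10101101011

s1 (pos 1,3,5,7,9,11,13,15): 1⊕1⊕0⊕0⊕1⊕0⊕0⊕1 = 0
s2 (pos 2,3,6,7,10,11,14,15): 1⊕1⊕1⊕0⊕1⊕0⊕1⊕1 = 0
s4 (pos 4,5,6,7,12,13,14,15): 0⊕0⊕1⊕0⊕1⊕0⊕1⊕1 = 0
s8 (pos 8,9,10,11,12,13,14,15): 1⊕1⊕1⊕0⊕1⊕0⊕1⊕1 = 0
Syndrome s8…s1 = 0000 → no error.
Read data bits from positions 3,5,6,7,9,10,11,12,13,14,15: 10101101011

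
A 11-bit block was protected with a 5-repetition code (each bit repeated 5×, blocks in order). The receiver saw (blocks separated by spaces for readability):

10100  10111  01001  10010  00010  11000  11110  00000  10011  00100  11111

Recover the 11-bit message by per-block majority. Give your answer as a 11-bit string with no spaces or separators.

01000010101

Block 1 (10100): 2 ones → 0
Block 2 (10111): 4 ones → 1
Block 3 (01001): 2 ones → 0
Block 4 (10010): 2 ones → 0
Block 5 (00010): 1 one → 0
Block 6 (11000): 2 ones → 0
Block 7 (11110): 4 ones → 1
Block 8 (00000): 0 ones → 0
Block 9 (10011): 3 ones → 1
Block 10 (00100): 1 one → 0
Block 11 (11111): 5 ones → 1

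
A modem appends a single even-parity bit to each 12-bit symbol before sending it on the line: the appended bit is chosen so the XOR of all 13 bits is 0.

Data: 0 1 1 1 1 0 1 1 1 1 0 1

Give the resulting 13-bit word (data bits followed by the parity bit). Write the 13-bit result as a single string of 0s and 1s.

0111101111011

XOR of the 12 data bits: 0⊕1⊕1⊕1⊕1⊕0⊕1⊕1⊕1⊕1⊕0⊕1 = 1
Parity bit = 1 (so all 13 bits XOR to 0).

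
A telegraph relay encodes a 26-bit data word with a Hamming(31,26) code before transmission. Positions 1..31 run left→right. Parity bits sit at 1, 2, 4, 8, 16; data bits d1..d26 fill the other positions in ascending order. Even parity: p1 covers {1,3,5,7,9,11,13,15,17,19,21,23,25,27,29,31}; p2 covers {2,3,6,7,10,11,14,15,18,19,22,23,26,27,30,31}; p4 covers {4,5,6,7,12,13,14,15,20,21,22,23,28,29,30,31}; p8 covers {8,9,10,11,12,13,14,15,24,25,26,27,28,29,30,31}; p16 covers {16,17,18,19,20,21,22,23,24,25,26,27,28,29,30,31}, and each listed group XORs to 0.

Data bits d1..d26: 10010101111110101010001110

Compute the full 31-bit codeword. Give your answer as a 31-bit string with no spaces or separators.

Place data at non-parity positions: p1 p2 1 p4 0 0 1 p8 0 1 0 1 1 1 1 p16 1 1 0 1 0 1 0 1 0 0 0 1 1 1 0
p1 (pos 1,3,5,7,9,11,13,15,17,19,21,23,25,27,29,31): XOR of data positions = 1⊕0⊕1⊕0⊕0⊕1⊕1⊕1⊕0⊕0⊕0⊕0⊕0⊕1⊕0 = 0
p2 (pos 2,3,6,7,10,11,14,15,18,19,22,23,26,27,30,31): XOR of data positions = 1⊕0⊕1⊕1⊕0⊕1⊕1⊕1⊕0⊕1⊕0⊕0⊕0⊕1⊕0 = 0
p4 (pos 4,5,6,7,12,13,14,15,20,21,22,23,28,29,30,31): XOR of data positions = 0⊕0⊕1⊕1⊕1⊕1⊕1⊕1⊕0⊕1⊕0⊕1⊕1⊕1⊕0 = 0
p8 (pos 8,9,10,11,12,13,14,15,24,25,26,27,28,29,30,31): XOR of data positions = 0⊕1⊕0⊕1⊕1⊕1⊕1⊕1⊕0⊕0⊕0⊕1⊕1⊕1⊕0 = 1
p16 (pos 16,17,18,19,20,21,22,23,24,25,26,27,28,29,30,31): XOR of data positions = 1⊕1⊕0⊕1⊕0⊕1⊕0⊕1⊕0⊕0⊕0⊕1⊕1⊕1⊕0 = 0
Codeword: 0010001101011110110101010001110

0010001101011110110101010001110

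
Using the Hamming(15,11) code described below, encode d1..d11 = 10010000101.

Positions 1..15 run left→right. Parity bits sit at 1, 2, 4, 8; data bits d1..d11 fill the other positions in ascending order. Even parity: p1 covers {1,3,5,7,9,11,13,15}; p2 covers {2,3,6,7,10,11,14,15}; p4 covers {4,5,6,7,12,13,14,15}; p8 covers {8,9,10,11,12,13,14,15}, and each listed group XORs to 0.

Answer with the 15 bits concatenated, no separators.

Place data at non-parity positions: p1 p2 1 p4 0 0 1 p8 0 0 0 0 1 0 1
p1 (pos 1,3,5,7,9,11,13,15): XOR of data positions = 1⊕0⊕1⊕0⊕0⊕1⊕1 = 0
p2 (pos 2,3,6,7,10,11,14,15): XOR of data positions = 1⊕0⊕1⊕0⊕0⊕0⊕1 = 1
p4 (pos 4,5,6,7,12,13,14,15): XOR of data positions = 0⊕0⊕1⊕0⊕1⊕0⊕1 = 1
p8 (pos 8,9,10,11,12,13,14,15): XOR of data positions = 0⊕0⊕0⊕0⊕1⊕0⊕1 = 0
Codeword: 011100100000101

011100100000101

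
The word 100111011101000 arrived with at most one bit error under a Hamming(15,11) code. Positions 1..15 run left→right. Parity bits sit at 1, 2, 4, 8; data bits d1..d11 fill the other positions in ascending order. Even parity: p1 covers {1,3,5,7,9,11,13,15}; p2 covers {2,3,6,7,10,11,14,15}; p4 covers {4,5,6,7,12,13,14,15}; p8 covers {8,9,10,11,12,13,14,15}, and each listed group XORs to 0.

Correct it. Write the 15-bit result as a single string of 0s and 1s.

s1 (pos 1,3,5,7,9,11,13,15): 1⊕0⊕1⊕0⊕1⊕0⊕0⊕0 = 1
s2 (pos 2,3,6,7,10,11,14,15): 0⊕0⊕1⊕0⊕1⊕0⊕0⊕0 = 0
s4 (pos 4,5,6,7,12,13,14,15): 1⊕1⊕1⊕0⊕1⊕0⊕0⊕0 = 0
s8 (pos 8,9,10,11,12,13,14,15): 1⊕1⊕1⊕0⊕1⊕0⊕0⊕0 = 0
Syndrome s8…s1 = 0001 → error at position 1.
Flip position 1: 100111011101000 → 000111011101000

000111011101000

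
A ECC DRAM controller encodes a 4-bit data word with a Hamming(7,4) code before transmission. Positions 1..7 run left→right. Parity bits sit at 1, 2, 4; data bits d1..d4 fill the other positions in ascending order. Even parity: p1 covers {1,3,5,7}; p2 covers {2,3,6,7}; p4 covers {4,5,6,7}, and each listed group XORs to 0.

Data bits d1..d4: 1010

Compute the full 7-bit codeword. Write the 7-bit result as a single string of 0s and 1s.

1011010

Place data at non-parity positions: p1 p2 1 p4 0 1 0
p1 (pos 1,3,5,7): XOR of data positions = 1⊕0⊕0 = 1
p2 (pos 2,3,6,7): XOR of data positions = 1⊕1⊕0 = 0
p4 (pos 4,5,6,7): XOR of data positions = 0⊕1⊕0 = 1
Codeword: 1011010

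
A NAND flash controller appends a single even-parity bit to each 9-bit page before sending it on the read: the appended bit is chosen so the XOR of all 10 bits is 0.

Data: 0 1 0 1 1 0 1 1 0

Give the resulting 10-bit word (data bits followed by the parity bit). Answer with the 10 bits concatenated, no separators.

XOR of the 9 data bits: 0⊕1⊕0⊕1⊕1⊕0⊕1⊕1⊕0 = 1
Parity bit = 1 (so all 10 bits XOR to 0).

0101101101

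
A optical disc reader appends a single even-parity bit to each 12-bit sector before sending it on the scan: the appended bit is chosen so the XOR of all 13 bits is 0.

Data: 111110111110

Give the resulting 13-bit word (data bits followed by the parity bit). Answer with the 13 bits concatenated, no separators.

1111101111100

XOR of the 12 data bits: 1⊕1⊕1⊕1⊕1⊕0⊕1⊕1⊕1⊕1⊕1⊕0 = 0
Parity bit = 0 (so all 13 bits XOR to 0).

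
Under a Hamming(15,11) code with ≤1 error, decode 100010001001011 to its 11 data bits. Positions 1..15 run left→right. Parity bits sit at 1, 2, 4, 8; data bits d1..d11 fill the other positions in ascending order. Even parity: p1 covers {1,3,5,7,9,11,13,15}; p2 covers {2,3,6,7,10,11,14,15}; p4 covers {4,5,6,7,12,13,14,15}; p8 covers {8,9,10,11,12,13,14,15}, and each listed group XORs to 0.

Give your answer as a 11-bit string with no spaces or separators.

01001001011

s1 (pos 1,3,5,7,9,11,13,15): 1⊕0⊕1⊕0⊕1⊕0⊕0⊕1 = 0
s2 (pos 2,3,6,7,10,11,14,15): 0⊕0⊕0⊕0⊕0⊕0⊕1⊕1 = 0
s4 (pos 4,5,6,7,12,13,14,15): 0⊕1⊕0⊕0⊕1⊕0⊕1⊕1 = 0
s8 (pos 8,9,10,11,12,13,14,15): 0⊕1⊕0⊕0⊕1⊕0⊕1⊕1 = 0
Syndrome s8…s1 = 0000 → no error.
Read data bits from positions 3,5,6,7,9,10,11,12,13,14,15: 01001001011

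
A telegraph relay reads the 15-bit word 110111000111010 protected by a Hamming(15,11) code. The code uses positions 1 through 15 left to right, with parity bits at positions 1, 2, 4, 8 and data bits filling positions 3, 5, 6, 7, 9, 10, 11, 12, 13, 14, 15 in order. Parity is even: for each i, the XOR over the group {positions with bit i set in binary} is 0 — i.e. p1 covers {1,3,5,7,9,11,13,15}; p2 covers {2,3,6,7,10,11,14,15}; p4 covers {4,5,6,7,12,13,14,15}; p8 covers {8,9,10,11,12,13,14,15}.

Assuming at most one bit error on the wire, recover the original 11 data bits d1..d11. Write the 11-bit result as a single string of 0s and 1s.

01110111010

s1 (pos 1,3,5,7,9,11,13,15): 1⊕0⊕1⊕0⊕0⊕1⊕0⊕0 = 1
s2 (pos 2,3,6,7,10,11,14,15): 1⊕0⊕1⊕0⊕1⊕1⊕1⊕0 = 1
s4 (pos 4,5,6,7,12,13,14,15): 1⊕1⊕1⊕0⊕1⊕0⊕1⊕0 = 1
s8 (pos 8,9,10,11,12,13,14,15): 0⊕0⊕1⊕1⊕1⊕0⊕1⊕0 = 0
Syndrome s8…s1 = 0111 → error at position 7.
Flip position 7: 110111000111010 → 110111100111010
Read data bits from positions 3,5,6,7,9,10,11,12,13,14,15: 01110111010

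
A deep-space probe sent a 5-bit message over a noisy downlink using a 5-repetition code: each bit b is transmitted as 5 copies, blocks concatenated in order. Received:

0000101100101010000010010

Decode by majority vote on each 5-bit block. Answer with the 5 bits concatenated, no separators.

Block 1 (00001): 1 one → 0
Block 2 (01100): 2 ones → 0
Block 3 (10101): 3 ones → 1
Block 4 (00000): 0 ones → 0
Block 5 (10010): 2 ones → 0

00100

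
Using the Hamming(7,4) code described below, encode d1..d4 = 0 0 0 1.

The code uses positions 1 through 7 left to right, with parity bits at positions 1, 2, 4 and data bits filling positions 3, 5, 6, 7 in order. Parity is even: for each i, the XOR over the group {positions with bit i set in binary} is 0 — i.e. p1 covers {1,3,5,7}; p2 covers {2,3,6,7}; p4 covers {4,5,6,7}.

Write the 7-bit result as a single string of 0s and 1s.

1101001

Place data at non-parity positions: p1 p2 0 p4 0 0 1
p1 (pos 1,3,5,7): XOR of data positions = 0⊕0⊕1 = 1
p2 (pos 2,3,6,7): XOR of data positions = 0⊕0⊕1 = 1
p4 (pos 4,5,6,7): XOR of data positions = 0⊕0⊕1 = 1
Codeword: 1101001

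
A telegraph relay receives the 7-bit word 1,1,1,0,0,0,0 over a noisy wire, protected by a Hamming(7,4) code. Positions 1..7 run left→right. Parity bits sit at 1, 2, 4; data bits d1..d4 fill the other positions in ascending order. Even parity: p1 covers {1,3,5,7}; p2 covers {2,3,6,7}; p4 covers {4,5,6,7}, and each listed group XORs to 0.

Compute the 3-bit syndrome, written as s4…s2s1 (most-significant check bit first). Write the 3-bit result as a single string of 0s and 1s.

000

s1 (pos 1,3,5,7): 1⊕1⊕0⊕0 = 0
s2 (pos 2,3,6,7): 1⊕1⊕0⊕0 = 0
s4 (pos 4,5,6,7): 0⊕0⊕0⊕0 = 0
Syndrome s4…s1 = 000 → no error.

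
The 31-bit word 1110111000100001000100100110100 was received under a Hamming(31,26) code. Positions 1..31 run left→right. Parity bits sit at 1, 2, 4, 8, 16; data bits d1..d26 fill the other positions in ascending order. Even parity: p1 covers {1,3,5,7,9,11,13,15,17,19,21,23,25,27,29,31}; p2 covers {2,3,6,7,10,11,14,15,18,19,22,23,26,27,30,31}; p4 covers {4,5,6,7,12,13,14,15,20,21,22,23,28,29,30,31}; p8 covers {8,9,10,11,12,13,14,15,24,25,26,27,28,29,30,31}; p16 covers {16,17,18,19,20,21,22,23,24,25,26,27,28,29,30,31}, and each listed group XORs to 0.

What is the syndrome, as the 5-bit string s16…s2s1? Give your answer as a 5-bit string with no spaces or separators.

00000

s1 (pos 1,3,5,7,9,11,13,15,17,19,21,23,25,27,29,31): 1⊕1⊕1⊕1⊕0⊕1⊕0⊕0⊕0⊕0⊕0⊕1⊕0⊕1⊕1⊕0 = 0
s2 (pos 2,3,6,7,10,11,14,15,18,19,22,23,26,27,30,31): 1⊕1⊕1⊕1⊕0⊕1⊕0⊕0⊕0⊕0⊕0⊕1⊕1⊕1⊕0⊕0 = 0
s4 (pos 4,5,6,7,12,13,14,15,20,21,22,23,28,29,30,31): 0⊕1⊕1⊕1⊕0⊕0⊕0⊕0⊕1⊕0⊕0⊕1⊕0⊕1⊕0⊕0 = 0
s8 (pos 8,9,10,11,12,13,14,15,24,25,26,27,28,29,30,31): 0⊕0⊕0⊕1⊕0⊕0⊕0⊕0⊕0⊕0⊕1⊕1⊕0⊕1⊕0⊕0 = 0
s16 (pos 16,17,18,19,20,21,22,23,24,25,26,27,28,29,30,31): 1⊕0⊕0⊕0⊕1⊕0⊕0⊕1⊕0⊕0⊕1⊕1⊕0⊕1⊕0⊕0 = 0
Syndrome s16…s1 = 00000 → no error.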